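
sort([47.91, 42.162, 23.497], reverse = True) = [47.91, 42.162, 23.497]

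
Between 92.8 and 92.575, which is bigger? 92.8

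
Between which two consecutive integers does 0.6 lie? 0 and 1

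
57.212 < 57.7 True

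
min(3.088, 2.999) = 2.999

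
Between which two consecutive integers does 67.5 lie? 67 and 68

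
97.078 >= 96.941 True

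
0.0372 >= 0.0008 True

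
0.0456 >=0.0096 True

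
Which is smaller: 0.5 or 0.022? 0.022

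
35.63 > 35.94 False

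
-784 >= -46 False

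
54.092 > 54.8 False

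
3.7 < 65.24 True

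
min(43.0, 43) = 43.0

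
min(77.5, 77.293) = 77.293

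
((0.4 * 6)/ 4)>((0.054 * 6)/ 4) True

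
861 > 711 True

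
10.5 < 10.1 False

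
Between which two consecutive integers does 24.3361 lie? 24 and 25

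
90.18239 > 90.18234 True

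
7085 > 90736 False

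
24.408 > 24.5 False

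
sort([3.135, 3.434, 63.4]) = [3.135, 3.434, 63.4]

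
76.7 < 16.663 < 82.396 False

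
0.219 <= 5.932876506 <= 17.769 True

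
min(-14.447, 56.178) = -14.447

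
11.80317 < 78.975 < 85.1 True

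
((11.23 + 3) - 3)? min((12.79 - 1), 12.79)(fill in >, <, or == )<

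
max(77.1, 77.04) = 77.1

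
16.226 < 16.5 True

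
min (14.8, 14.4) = 14.4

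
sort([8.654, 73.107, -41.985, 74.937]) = [-41.985, 8.654, 73.107, 74.937]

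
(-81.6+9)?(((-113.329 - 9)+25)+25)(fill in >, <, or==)<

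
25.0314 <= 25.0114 False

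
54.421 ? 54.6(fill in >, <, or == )<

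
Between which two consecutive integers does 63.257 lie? 63 and 64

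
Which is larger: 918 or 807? 918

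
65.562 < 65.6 True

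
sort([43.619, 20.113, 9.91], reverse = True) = [43.619, 20.113, 9.91]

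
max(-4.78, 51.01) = 51.01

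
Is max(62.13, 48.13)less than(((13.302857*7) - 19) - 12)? No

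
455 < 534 True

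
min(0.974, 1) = 0.974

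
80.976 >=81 False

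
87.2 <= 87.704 True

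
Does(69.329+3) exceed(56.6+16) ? No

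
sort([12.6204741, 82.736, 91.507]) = [12.6204741, 82.736, 91.507]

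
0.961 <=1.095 True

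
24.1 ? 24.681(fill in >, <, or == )<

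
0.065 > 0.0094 True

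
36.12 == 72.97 False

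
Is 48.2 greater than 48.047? Yes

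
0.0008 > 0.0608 False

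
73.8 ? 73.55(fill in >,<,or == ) >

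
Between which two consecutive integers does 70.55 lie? 70 and 71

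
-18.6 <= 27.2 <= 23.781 False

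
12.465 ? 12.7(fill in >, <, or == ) <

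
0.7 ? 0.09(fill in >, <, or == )>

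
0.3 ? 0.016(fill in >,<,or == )>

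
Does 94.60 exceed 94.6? No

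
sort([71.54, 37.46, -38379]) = [-38379, 37.46, 71.54]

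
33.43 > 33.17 True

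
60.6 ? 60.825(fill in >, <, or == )<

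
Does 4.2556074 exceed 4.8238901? No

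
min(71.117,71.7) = 71.117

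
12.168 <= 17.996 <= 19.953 True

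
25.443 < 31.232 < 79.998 True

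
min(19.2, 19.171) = 19.171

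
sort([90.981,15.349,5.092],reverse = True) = [90.981,15.349,5.092]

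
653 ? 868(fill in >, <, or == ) <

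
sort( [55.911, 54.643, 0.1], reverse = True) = [55.911, 54.643, 0.1]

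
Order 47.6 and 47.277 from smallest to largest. 47.277, 47.6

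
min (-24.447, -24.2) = -24.447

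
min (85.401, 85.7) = 85.401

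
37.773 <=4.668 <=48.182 False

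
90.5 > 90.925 False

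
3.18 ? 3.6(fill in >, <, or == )<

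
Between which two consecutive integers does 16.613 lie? 16 and 17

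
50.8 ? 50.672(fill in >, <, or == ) >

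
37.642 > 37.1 True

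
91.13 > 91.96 False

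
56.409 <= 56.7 True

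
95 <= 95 True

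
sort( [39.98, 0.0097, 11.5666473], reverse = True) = [39.98, 11.5666473, 0.0097]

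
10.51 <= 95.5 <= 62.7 False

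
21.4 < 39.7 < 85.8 True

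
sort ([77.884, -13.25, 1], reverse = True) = [77.884, 1, -13.25]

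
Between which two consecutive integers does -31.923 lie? -32 and -31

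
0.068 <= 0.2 True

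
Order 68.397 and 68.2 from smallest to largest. 68.2, 68.397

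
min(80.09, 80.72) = 80.09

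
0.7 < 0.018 False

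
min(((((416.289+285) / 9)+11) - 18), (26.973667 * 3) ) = 70.921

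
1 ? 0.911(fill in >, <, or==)>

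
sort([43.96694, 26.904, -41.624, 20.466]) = [-41.624, 20.466, 26.904, 43.96694]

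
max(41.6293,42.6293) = 42.6293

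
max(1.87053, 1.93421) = 1.93421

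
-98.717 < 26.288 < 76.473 True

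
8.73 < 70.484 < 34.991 False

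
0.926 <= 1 True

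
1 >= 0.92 True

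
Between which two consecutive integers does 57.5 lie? 57 and 58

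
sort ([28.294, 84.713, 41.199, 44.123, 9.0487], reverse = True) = [84.713, 44.123, 41.199, 28.294, 9.0487]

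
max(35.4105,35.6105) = 35.6105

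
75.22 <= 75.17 False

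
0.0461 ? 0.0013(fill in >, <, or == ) >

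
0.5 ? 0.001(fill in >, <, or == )>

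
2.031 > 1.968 True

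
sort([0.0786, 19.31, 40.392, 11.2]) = [0.0786, 11.2, 19.31, 40.392]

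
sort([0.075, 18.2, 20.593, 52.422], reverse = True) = [52.422, 20.593, 18.2, 0.075]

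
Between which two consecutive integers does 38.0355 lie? 38 and 39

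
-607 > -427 False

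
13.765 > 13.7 True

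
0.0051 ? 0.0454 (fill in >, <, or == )<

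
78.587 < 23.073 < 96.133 False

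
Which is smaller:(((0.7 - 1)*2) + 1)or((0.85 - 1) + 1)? (((0.7 - 1)*2) + 1)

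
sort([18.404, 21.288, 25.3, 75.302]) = [18.404, 21.288, 25.3, 75.302]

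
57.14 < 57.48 True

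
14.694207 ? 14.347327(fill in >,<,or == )>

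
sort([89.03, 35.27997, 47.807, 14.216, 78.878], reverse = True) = [89.03, 78.878, 47.807, 35.27997, 14.216]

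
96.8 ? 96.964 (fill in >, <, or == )<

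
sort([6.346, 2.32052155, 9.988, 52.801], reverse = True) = [52.801, 9.988, 6.346, 2.32052155]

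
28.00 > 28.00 False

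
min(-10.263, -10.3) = -10.3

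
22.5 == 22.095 False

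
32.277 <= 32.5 True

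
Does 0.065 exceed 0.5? No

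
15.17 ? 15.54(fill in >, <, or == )<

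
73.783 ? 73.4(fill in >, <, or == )>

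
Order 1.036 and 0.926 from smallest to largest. 0.926, 1.036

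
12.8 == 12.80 True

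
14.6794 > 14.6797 False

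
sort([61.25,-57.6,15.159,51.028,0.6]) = [-57.6,0.6,15.159,51.028,61.25]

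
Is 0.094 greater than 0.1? No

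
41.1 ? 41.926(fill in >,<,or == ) <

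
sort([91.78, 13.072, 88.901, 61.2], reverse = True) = [91.78, 88.901, 61.2, 13.072]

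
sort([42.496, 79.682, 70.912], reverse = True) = [79.682, 70.912, 42.496]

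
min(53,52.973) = 52.973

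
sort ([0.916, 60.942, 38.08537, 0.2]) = [0.2, 0.916, 38.08537, 60.942]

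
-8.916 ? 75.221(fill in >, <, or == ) <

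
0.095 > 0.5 False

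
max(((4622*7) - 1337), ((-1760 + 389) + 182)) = 31017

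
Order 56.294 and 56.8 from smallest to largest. 56.294, 56.8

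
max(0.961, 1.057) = 1.057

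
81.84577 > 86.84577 False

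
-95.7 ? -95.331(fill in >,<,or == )<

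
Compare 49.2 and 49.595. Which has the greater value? 49.595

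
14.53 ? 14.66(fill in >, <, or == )<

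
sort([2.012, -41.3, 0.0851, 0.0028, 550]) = [-41.3, 0.0028, 0.0851, 2.012, 550]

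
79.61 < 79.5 False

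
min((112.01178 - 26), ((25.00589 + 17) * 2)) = 84.01178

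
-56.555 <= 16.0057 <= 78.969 True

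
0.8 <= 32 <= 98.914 True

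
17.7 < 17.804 True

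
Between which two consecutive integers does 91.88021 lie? 91 and 92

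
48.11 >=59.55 False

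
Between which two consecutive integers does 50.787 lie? 50 and 51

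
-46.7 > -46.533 False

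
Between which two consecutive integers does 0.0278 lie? 0 and 1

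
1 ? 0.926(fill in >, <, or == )>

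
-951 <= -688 True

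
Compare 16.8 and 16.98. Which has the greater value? 16.98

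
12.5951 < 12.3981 False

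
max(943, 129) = 943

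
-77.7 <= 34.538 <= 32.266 False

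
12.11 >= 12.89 False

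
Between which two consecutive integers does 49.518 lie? 49 and 50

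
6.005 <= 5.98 False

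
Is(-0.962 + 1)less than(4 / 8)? Yes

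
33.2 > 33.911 False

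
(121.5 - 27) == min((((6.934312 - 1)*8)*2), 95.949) False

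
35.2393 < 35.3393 True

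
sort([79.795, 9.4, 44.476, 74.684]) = [9.4, 44.476, 74.684, 79.795]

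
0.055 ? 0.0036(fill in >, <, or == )>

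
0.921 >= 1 False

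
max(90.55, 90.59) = 90.59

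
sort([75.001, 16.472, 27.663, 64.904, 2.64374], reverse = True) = [75.001, 64.904, 27.663, 16.472, 2.64374]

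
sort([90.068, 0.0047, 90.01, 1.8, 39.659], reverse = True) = [90.068, 90.01, 39.659, 1.8, 0.0047]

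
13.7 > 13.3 True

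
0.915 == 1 False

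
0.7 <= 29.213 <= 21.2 False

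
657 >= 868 False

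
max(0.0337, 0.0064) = 0.0337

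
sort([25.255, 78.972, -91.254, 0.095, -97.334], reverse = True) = [78.972, 25.255, 0.095, -91.254, -97.334]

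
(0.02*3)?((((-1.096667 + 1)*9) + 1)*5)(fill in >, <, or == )<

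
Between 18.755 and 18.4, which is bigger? 18.755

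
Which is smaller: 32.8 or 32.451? 32.451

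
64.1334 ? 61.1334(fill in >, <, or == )>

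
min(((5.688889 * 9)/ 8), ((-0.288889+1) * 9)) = 6.399999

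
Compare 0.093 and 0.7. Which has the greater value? 0.7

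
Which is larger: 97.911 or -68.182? 97.911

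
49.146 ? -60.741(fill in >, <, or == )>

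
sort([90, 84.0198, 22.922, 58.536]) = [22.922, 58.536, 84.0198, 90]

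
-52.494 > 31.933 False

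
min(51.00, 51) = 51.00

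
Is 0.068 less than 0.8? Yes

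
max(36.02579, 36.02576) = 36.02579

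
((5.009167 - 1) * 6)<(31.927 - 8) False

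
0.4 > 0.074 True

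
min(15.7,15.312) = 15.312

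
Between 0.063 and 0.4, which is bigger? 0.4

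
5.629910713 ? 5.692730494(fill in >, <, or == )<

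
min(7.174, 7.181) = 7.174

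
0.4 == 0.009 False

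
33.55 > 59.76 False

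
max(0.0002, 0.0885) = 0.0885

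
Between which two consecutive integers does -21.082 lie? -22 and -21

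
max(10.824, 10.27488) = 10.824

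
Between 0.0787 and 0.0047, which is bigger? 0.0787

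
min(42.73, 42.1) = 42.1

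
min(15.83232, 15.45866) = 15.45866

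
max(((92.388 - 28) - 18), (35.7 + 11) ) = 46.7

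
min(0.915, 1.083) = 0.915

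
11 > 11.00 False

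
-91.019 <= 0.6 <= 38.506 True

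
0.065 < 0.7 True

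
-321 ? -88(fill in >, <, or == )<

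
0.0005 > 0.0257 False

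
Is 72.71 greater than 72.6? Yes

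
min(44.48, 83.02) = 44.48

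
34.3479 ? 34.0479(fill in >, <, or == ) >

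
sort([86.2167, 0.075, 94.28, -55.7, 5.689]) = [-55.7, 0.075, 5.689, 86.2167, 94.28]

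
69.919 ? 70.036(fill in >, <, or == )<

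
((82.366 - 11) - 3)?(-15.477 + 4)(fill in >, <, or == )>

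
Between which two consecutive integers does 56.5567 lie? 56 and 57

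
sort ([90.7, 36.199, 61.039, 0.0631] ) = [0.0631, 36.199, 61.039, 90.7]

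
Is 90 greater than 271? No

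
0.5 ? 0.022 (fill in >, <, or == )>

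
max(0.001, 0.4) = 0.4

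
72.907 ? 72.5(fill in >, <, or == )>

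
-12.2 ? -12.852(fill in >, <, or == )>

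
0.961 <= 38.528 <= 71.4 True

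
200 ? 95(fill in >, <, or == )>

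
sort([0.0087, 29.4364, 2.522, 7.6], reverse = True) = [29.4364, 7.6, 2.522, 0.0087]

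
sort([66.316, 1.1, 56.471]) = [1.1, 56.471, 66.316]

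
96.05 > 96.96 False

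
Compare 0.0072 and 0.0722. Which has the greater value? 0.0722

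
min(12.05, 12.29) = 12.05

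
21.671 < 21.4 False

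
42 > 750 False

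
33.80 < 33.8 False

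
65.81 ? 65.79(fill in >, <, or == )>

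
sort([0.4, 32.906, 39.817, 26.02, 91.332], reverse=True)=[91.332, 39.817, 32.906, 26.02, 0.4]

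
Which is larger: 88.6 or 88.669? 88.669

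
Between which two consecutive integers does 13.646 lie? 13 and 14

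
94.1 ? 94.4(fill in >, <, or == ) <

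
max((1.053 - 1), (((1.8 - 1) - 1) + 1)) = 0.8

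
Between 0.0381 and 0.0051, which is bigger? 0.0381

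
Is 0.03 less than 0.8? Yes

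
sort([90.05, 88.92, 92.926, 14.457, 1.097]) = [1.097, 14.457, 88.92, 90.05, 92.926]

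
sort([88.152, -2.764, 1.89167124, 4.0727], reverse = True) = [88.152, 4.0727, 1.89167124, -2.764]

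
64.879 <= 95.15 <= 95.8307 True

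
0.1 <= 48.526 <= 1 False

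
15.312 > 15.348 False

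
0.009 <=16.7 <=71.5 True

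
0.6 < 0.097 False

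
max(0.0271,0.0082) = 0.0271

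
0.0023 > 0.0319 False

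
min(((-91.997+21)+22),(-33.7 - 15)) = -48.997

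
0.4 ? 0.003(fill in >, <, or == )>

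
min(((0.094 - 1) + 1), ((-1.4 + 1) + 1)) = 0.094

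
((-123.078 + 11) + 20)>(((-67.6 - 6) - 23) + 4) True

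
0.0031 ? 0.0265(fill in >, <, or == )<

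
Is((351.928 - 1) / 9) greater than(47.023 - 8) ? No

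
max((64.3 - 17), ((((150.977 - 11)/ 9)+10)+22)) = 47.553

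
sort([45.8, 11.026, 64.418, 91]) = [11.026, 45.8, 64.418, 91]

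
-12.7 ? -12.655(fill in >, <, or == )<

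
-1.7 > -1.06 False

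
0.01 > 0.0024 True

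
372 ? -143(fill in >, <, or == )>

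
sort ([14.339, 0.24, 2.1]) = [0.24, 2.1, 14.339]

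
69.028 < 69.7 True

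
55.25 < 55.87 True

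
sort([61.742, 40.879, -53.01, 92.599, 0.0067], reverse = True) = [92.599, 61.742, 40.879, 0.0067, -53.01]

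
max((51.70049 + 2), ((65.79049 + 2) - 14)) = 53.79049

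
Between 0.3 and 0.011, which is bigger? 0.3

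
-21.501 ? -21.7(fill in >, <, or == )>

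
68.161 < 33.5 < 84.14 False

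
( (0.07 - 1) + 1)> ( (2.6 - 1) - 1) False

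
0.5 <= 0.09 False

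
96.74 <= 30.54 False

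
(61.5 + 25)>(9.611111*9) True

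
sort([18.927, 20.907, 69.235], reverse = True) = [69.235, 20.907, 18.927]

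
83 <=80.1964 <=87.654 False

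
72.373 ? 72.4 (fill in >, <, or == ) <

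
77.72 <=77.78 True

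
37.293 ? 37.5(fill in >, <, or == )<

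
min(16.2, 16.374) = 16.2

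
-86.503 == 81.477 False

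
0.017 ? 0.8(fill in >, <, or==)<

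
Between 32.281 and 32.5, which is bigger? 32.5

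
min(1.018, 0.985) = 0.985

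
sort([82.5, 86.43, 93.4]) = [82.5, 86.43, 93.4]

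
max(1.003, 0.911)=1.003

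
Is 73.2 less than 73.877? Yes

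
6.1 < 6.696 True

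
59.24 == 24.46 False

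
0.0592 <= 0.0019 False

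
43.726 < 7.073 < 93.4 False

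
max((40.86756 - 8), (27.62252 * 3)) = 82.86756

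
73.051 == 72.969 False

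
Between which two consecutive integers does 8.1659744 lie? 8 and 9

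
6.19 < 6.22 True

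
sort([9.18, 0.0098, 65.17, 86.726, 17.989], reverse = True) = [86.726, 65.17, 17.989, 9.18, 0.0098]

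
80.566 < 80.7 True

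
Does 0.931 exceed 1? No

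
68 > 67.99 True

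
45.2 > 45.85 False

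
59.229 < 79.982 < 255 True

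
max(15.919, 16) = 16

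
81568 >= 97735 False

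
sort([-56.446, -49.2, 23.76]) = [-56.446, -49.2, 23.76]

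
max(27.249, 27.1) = 27.249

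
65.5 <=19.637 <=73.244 False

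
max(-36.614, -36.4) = -36.4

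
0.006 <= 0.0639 True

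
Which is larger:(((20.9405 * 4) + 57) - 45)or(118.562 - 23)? (((20.9405 * 4) + 57) - 45)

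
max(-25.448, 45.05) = 45.05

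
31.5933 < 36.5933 True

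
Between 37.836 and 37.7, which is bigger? 37.836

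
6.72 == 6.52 False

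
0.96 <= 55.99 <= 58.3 True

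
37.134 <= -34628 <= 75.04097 False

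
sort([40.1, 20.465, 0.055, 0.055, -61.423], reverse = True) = [40.1, 20.465, 0.055, 0.055, -61.423]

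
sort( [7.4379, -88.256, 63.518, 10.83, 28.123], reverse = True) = [63.518, 28.123, 10.83, 7.4379, -88.256]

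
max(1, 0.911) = 1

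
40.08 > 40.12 False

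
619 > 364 True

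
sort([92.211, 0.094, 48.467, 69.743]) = [0.094, 48.467, 69.743, 92.211]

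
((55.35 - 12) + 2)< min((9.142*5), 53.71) True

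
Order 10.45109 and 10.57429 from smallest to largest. 10.45109, 10.57429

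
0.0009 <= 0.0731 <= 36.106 True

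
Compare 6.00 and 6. They are equal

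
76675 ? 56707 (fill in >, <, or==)>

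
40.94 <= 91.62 True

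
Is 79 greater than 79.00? No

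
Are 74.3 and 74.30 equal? Yes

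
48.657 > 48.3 True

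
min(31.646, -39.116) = -39.116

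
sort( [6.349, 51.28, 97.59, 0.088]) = [0.088, 6.349, 51.28, 97.59]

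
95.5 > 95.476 True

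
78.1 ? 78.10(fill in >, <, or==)==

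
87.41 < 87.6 True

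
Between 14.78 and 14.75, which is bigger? 14.78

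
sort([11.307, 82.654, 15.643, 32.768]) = [11.307, 15.643, 32.768, 82.654]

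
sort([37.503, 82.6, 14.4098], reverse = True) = [82.6, 37.503, 14.4098]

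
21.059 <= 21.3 True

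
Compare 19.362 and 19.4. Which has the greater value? 19.4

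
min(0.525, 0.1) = 0.1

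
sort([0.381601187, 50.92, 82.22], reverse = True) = [82.22, 50.92, 0.381601187]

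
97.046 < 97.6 True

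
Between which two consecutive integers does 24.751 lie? 24 and 25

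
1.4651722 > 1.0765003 True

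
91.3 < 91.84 True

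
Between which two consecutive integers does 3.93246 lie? 3 and 4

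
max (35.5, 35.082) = 35.5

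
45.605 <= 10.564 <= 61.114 False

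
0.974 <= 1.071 True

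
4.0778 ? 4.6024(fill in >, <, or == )<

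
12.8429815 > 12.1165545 True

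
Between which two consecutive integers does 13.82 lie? 13 and 14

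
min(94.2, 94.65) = 94.2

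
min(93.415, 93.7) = 93.415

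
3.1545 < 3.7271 True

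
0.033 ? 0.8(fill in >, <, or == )<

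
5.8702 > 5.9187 False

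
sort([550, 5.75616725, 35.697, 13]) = [5.75616725, 13, 35.697, 550]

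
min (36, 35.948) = 35.948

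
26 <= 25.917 False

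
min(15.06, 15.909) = 15.06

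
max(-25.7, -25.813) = -25.7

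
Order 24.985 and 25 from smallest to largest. 24.985, 25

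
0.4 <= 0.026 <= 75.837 False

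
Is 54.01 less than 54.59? Yes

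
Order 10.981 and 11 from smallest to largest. 10.981, 11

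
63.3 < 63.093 False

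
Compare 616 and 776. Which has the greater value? 776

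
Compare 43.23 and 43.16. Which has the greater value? 43.23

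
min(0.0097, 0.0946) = 0.0097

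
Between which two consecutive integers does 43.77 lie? 43 and 44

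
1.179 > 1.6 False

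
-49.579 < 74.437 True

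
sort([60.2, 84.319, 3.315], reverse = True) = [84.319, 60.2, 3.315]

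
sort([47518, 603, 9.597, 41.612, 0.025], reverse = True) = [47518, 603, 41.612, 9.597, 0.025]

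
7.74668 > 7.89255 False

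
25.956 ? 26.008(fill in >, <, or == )<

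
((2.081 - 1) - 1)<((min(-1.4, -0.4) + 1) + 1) True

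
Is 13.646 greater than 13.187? Yes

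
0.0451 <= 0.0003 False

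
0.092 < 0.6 True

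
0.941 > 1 False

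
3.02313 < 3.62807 True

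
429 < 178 False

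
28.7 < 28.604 False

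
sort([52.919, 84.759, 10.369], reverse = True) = [84.759, 52.919, 10.369]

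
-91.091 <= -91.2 False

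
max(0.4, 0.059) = 0.4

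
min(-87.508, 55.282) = -87.508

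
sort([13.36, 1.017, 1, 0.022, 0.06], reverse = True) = [13.36, 1.017, 1, 0.06, 0.022]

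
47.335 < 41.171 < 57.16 False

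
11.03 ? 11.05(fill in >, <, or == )<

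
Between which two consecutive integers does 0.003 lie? 0 and 1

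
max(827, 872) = 872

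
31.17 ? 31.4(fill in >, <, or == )<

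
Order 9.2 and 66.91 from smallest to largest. 9.2,66.91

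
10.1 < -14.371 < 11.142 False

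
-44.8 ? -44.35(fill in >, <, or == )<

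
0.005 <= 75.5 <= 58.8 False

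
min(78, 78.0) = 78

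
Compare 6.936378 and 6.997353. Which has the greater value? 6.997353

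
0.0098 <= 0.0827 True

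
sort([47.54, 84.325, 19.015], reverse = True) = [84.325, 47.54, 19.015]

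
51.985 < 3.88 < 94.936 False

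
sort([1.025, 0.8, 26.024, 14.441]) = [0.8, 1.025, 14.441, 26.024]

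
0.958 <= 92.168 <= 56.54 False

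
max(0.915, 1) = 1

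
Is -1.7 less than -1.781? No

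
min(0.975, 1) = 0.975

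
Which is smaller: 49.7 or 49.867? 49.7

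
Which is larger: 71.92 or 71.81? 71.92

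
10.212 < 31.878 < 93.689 True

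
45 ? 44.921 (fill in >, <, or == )>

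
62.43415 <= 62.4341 False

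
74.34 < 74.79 True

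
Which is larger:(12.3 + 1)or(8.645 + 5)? (8.645 + 5)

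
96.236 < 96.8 True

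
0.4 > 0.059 True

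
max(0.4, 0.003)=0.4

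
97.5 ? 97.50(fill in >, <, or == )==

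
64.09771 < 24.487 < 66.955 False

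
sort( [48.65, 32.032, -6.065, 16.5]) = [-6.065, 16.5, 32.032, 48.65]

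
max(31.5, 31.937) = 31.937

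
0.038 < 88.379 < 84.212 False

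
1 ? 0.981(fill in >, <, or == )>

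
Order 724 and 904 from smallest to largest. 724, 904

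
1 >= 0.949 True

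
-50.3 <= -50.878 False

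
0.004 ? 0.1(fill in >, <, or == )<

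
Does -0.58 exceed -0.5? No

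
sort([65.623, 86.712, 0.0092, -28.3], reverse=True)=[86.712, 65.623, 0.0092, -28.3]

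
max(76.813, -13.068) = 76.813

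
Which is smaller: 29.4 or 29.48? 29.4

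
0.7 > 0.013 True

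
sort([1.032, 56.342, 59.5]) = [1.032, 56.342, 59.5]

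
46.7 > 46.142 True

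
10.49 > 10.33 True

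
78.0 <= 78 True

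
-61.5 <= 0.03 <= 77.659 True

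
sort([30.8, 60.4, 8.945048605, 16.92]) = [8.945048605, 16.92, 30.8, 60.4]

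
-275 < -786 False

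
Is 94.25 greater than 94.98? No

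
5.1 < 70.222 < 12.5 False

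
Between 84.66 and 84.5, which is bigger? 84.66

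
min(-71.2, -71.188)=-71.2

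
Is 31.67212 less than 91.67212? Yes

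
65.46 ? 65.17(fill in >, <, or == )>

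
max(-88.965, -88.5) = -88.5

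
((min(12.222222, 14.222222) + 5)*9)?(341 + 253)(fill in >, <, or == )<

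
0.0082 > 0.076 False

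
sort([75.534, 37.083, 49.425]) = [37.083, 49.425, 75.534]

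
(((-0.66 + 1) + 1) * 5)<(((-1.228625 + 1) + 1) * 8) False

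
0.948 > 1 False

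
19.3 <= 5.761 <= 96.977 False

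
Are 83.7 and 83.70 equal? Yes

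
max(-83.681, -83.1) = -83.1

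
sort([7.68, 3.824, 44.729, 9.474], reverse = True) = [44.729, 9.474, 7.68, 3.824]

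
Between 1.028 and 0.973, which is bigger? 1.028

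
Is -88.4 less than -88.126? Yes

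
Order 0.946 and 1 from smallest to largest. 0.946, 1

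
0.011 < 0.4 True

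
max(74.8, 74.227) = 74.8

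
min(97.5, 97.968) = 97.5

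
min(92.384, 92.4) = 92.384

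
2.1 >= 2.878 False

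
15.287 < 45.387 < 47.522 True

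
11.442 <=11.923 True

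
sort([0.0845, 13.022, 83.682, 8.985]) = [0.0845, 8.985, 13.022, 83.682]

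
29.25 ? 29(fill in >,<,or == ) >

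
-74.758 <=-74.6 True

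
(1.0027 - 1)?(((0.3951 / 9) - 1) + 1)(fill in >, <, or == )<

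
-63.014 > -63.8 True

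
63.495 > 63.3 True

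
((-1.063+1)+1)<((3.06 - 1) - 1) True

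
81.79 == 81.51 False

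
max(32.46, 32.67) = 32.67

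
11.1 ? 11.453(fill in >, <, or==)<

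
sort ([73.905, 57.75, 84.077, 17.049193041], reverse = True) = [84.077, 73.905, 57.75, 17.049193041]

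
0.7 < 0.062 False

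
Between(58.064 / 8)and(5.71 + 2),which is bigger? (5.71 + 2)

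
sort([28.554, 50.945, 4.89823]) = [4.89823, 28.554, 50.945]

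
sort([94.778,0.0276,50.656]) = [0.0276,50.656,94.778]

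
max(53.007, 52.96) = 53.007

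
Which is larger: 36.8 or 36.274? 36.8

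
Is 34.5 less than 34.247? No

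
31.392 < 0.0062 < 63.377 False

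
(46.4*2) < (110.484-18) False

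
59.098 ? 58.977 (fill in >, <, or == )>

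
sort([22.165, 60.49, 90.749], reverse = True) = [90.749, 60.49, 22.165]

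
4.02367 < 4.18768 True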